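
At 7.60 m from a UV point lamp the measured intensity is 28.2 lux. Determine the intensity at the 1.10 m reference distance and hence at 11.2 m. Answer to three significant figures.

Applying the 1/r² law,
At 1.10 m: 28.2 × (7.60/1.10)² = 28.2 × 47.74 = 1346 lux
At 11.2 m: (1.10/11.2)² = 0.009646, so 1346 × 0.009646 = 12.98 lux.

1350 lux; 13.0 lux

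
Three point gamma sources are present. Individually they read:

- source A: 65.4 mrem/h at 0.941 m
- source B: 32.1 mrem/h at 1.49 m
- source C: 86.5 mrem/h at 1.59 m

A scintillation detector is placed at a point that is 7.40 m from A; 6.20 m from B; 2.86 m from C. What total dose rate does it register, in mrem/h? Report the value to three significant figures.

29.6 mrem/h

By superposition, sum each source's inverse-square contribution:
A: 65.4 × (0.941/7.40)² = 1.058 mrem/h
B: 32.1 × (1.49/6.20)² = 1.854 mrem/h
C: 86.5 × (1.59/2.86)² = 26.73 mrem/h
Total = 1.058 + 1.854 + 26.73 = 29.64 mrem/h.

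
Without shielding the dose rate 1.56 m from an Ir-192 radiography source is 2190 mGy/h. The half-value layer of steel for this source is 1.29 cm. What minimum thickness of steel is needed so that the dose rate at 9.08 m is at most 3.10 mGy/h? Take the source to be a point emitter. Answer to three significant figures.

At 9.08 m, distance alone gives (1.56/9.08)² = 0.02952, so 2190 × 0.02952 = 64.65 mGy/h.
Further attenuation needed: 64.65/3.10 = 20.85.
n = log₂(20.85) = 4.382 half-value layers.
Thickness = 4.382 × 1.29 cm = 5.653 cm.

5.65 cm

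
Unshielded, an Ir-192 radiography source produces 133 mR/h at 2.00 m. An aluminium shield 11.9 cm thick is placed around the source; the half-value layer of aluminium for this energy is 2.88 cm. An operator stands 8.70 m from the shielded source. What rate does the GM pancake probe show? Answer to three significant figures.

Distance alone: 133 × (2.00/8.70)² = 133 × 0.05285 = 7.029 mR/h.
Shield: 11.9/2.88 = 4.132 half-value layers → attenuation 2^(−4.132) = 0.05704.
Combined: 7.029 × 0.05704 = 0.4009 mR/h.

0.401 mR/h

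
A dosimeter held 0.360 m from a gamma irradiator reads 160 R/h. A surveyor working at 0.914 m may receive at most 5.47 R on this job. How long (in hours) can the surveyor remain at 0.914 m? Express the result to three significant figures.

Using I₁d₁² = I₂d₂², rate at 0.914 m:
160 × (0.360/0.914)² = 160 × 0.1551 = 24.82 R/h.
Stay time = 5.47 R ÷ 24.82 R/h = 0.2204 h.

0.220 h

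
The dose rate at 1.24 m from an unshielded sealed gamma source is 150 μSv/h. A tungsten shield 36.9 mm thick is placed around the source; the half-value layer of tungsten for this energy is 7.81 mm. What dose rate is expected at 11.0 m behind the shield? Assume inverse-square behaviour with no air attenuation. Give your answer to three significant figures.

Distance alone: (1.24/11.0)² = 0.01271, so 150 × 0.01271 = 1.907 μSv/h.
Shield: 36.9/7.81 = 4.725 half-value layers → attenuation 2^(−4.725) = 0.03781.
Combined: 1.907 × 0.03781 = 0.07210 μSv/h.

0.0721 μSv/h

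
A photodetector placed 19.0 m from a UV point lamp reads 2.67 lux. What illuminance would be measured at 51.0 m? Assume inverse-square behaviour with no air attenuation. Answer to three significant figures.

0.371 lux

By the inverse-square law, scaling from 19.0 m to 51.0 m:
(19.0/51.0)² = 0.1388, so 2.67 × 0.1388 = 0.3706 lux.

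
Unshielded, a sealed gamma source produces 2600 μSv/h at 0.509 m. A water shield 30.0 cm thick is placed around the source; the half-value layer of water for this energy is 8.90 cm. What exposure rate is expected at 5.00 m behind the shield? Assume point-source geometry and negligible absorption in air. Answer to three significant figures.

2.60 μSv/h

Distance alone: 2600 × (0.509/5.00)² = 2600 × 0.01036 = 26.94 μSv/h.
Shield: 30.0/8.90 = 3.371 half-value layers → attenuation 2^(−3.371) = 0.09666.
Combined: 26.94 × 0.09666 = 2.604 μSv/h.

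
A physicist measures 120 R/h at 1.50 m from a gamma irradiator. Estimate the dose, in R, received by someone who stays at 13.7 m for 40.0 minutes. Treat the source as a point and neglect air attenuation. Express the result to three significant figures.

0.959 R

Intensity scales as (d₁/d₂)², so rate at 13.7 m:
120 × (1.50/13.7)² = 120 × 0.01199 = 1.439 R/h.
Dose = rate × time = 1.439 R/h × 0.6667 h = 0.9594 R.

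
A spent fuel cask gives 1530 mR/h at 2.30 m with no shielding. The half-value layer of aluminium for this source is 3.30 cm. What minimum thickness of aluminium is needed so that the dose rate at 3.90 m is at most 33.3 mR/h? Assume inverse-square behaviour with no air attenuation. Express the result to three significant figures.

At 3.90 m, distance alone gives (2.30/3.90)² = 0.3478, so 1530 × 0.3478 = 532.1 mR/h.
Further attenuation needed: 532.1/33.3 = 15.98.
n = log₂(15.98) = 3.998 half-value layers.
Thickness = 3.998 × 3.30 cm = 13.19 cm.

13.2 cm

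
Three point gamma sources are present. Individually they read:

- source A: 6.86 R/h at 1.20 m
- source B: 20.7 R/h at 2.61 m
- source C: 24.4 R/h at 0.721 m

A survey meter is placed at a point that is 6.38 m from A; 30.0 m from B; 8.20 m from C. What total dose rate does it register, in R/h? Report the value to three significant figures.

Each source contributes Iᵢ·(dᵢ/rᵢ)²; contributions add.
A: 6.86 × (1.20/6.38)² = 0.2427 R/h
B: 20.7 × (2.61/30.0)² = 0.1567 R/h
C: 24.4 × (0.721/8.20)² = 0.1886 R/h
Total = 0.2427 + 0.1567 + 0.1886 = 0.5880 R/h.

0.588 R/h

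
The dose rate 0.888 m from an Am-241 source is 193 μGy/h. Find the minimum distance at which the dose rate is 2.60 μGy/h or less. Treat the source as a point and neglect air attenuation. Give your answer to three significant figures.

7.65 m

Applying the 1/r² law, d₂ = d₁·√(I₁/I₂).
I₁/I₂ = 193/2.60 = 74.23, so d₂ = 0.888 × √74.23 = 7.651 m.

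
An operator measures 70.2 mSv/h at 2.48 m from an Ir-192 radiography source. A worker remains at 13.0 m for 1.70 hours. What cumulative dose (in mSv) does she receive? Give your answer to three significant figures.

Using I₁d₁² = I₂d₂², rate at 13.0 m:
70.2 × (2.48/13.0)² = 70.2 × 0.03639 = 2.555 mSv/h.
Dose = rate × time = 2.555 mSv/h × 1.700 h = 4.344 mSv.

4.34 mSv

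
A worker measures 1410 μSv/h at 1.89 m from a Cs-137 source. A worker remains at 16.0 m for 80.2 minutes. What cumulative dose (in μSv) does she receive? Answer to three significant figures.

Since intensity falls as 1/r², rate at 16.0 m:
1410 × (1.89/16.0)² = 1410 × 0.01395 = 19.67 μSv/h.
Dose = rate × time = 19.67 μSv/h × 1.337 h = 26.30 μSv.

26.3 μSv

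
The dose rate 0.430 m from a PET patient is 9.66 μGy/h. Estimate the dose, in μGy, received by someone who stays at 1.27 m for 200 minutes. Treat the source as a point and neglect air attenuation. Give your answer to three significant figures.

3.69 μGy

Applying the 1/r² law, rate at 1.27 m:
(0.430/1.27)² = 0.1146, so 9.66 × 0.1146 = 1.107 μGy/h.
Dose = rate × time = 1.107 μGy/h × 3.333 h = 3.690 μGy.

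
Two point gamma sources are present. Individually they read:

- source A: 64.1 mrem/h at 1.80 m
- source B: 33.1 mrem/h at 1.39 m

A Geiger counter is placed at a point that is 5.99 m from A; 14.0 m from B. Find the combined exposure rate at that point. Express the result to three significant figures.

6.11 mrem/h

By superposition, sum each source's inverse-square contribution:
A: 64.1 × (1.80/5.99)² = 5.788 mrem/h
B: 33.1 × (1.39/14.0)² = 0.3263 mrem/h
Total = 5.788 + 0.3263 = 6.114 mrem/h.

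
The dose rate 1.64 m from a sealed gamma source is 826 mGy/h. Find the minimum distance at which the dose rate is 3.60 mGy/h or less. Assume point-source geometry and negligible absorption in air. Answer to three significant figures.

Using I₁d₁² = I₂d₂², d₂ = d₁·√(I₁/I₂).
I₁/I₂ = 826/3.60 = 229.4, so d₂ = 1.64 × √229.4 = 24.84 m.

24.8 m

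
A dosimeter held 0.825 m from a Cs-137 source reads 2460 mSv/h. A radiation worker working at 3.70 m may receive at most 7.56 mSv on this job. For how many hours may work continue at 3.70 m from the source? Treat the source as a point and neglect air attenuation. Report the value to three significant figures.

0.0618 h

Using I₁d₁² = I₂d₂², rate at 3.70 m:
2460 × (0.825/3.70)² = 2460 × 0.04972 = 122.3 mSv/h.
Stay time = 7.56 mSv ÷ 122.3 mSv/h = 0.06182 h.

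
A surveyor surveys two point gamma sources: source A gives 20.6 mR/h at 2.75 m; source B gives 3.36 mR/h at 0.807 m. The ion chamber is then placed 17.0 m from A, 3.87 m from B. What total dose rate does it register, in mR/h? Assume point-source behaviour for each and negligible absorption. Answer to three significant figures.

By superposition, sum each source's inverse-square contribution:
A: 20.6 × (2.75/17.0)² = 0.5391 mR/h
B: 3.36 × (0.807/3.87)² = 0.1461 mR/h
Total = 0.5391 + 0.1461 = 0.6852 mR/h.

0.685 mR/h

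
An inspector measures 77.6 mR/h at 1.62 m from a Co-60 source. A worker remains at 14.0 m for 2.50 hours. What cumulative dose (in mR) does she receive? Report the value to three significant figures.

2.60 mR

Using I₁d₁² = I₂d₂², rate at 14.0 m:
(1.62/14.0)² = 0.01339, so 77.6 × 0.01339 = 1.039 mR/h.
Dose = rate × time = 1.039 mR/h × 2.500 h = 2.597 mR.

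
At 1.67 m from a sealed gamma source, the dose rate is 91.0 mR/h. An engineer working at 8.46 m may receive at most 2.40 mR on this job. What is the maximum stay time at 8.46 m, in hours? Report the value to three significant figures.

0.677 h

By the inverse-square law, rate at 8.46 m:
91.0 × (1.67/8.46)² = 91.0 × 0.03897 = 3.546 mR/h.
Stay time = 2.40 mR ÷ 3.546 mR/h = 0.6768 h.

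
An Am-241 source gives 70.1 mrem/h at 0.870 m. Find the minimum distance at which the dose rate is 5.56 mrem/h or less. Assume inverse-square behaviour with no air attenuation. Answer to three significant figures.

Since intensity falls as 1/r², d₂ = d₁·√(I₁/I₂).
I₁/I₂ = 70.1/5.56 = 12.61, so d₂ = 0.870 × √12.61 = 3.089 m.

3.09 m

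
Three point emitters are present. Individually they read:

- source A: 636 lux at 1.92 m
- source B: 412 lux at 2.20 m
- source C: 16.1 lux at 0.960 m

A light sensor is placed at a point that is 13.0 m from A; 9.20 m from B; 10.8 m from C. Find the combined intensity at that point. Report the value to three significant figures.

By superposition, sum each source's inverse-square contribution:
A: 636 × (1.92/13.0)² = 13.87 lux
B: 412 × (2.20/9.20)² = 23.56 lux
C: 16.1 × (0.960/10.8)² = 0.1272 lux
Total = 13.87 + 23.56 + 0.1272 = 37.56 lux.

37.6 lux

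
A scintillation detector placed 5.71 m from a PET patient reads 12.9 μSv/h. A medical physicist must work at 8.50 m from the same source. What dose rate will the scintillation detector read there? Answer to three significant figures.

5.82 μSv/h

Using I₁d₁² = I₂d₂², scaling from 5.71 m to 8.50 m:
12.9 × (5.71/8.50)² = 12.9 × 0.4513 = 5.822 μSv/h.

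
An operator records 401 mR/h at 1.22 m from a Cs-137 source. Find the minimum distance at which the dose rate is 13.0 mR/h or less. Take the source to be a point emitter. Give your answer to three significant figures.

6.78 m

Since intensity falls as 1/r², d₂ = d₁·√(I₁/I₂).
I₁/I₂ = 401/13.0 = 30.85, so d₂ = 1.22 × √30.85 = 6.776 m.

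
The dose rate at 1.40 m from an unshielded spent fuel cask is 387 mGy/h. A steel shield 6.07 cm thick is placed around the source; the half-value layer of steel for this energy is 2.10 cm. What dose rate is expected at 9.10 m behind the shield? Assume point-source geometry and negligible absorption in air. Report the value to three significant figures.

Distance alone: (1.40/9.10)² = 0.02367, so 387 × 0.02367 = 9.160 mGy/h.
Shield: 6.07/2.10 = 2.890 half-value layers → attenuation 2^(−2.890) = 0.1349.
Combined: 9.160 × 0.1349 = 1.236 mGy/h.

1.24 mGy/h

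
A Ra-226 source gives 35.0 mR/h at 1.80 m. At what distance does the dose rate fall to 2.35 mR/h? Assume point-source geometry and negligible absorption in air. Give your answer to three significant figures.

6.95 m

By the inverse-square law, d₂ = d₁·√(I₁/I₂).
I₁/I₂ = 35.0/2.35 = 14.89, so d₂ = 1.80 × √14.89 = 6.946 m.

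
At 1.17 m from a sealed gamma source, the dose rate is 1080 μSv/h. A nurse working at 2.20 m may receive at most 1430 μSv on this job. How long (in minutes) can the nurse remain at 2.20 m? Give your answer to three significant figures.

Since intensity falls as 1/r², rate at 2.20 m:
1080 × (1.17/2.20)² = 1080 × 0.2828 = 305.4 μSv/h.
Stay time = 1430 μSv ÷ 305.4 μSv/h = 4.682 h = 280.9 min.

281 min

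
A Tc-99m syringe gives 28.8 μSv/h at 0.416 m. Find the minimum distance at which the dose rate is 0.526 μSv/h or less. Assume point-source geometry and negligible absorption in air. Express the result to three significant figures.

3.08 m

Applying the 1/r² law, d₂ = d₁·√(I₁/I₂).
I₁/I₂ = 28.8/0.526 = 54.75, so d₂ = 0.416 × √54.75 = 3.078 m.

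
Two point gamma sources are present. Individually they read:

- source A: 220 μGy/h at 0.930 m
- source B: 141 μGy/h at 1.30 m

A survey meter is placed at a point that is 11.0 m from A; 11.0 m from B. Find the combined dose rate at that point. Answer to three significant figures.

By superposition, sum each source's inverse-square contribution:
A: 220 × (0.930/11.0)² = 1.573 μGy/h
B: 141 × (1.30/11.0)² = 1.969 μGy/h
Total = 1.573 + 1.969 = 3.542 μGy/h.

3.54 μGy/h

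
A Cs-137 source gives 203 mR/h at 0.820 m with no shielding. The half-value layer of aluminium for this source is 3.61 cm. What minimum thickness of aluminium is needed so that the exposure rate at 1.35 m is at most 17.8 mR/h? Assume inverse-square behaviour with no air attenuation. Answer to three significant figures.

7.48 cm

At 1.35 m, distance alone gives (0.820/1.35)² = 0.3689, so 203 × 0.3689 = 74.89 mR/h.
Further attenuation needed: 74.89/17.8 = 4.207.
n = log₂(4.207) = 2.073 half-value layers.
Thickness = 2.073 × 3.61 cm = 7.484 cm.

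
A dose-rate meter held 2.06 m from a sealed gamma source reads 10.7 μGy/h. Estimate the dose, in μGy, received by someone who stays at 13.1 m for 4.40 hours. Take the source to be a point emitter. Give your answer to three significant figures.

1.16 μGy

By the inverse-square law, rate at 13.1 m:
(2.06/13.1)² = 0.02473, so 10.7 × 0.02473 = 0.2646 μGy/h.
Dose = rate × time = 0.2646 μGy/h × 4.400 h = 1.164 μGy.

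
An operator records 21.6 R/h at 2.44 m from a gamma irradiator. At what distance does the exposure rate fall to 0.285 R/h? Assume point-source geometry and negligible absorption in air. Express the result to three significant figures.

By the inverse-square law, d₂ = d₁·√(I₁/I₂).
I₁/I₂ = 21.6/0.285 = 75.79, so d₂ = 2.44 × √75.79 = 21.24 m.

21.2 m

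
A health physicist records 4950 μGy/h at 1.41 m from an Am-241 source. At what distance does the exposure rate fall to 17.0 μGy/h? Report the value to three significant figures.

Using I₁d₁² = I₂d₂², d₂ = d₁·√(I₁/I₂).
I₁/I₂ = 4950/17.0 = 291.2, so d₂ = 1.41 × √291.2 = 24.06 m.

24.1 m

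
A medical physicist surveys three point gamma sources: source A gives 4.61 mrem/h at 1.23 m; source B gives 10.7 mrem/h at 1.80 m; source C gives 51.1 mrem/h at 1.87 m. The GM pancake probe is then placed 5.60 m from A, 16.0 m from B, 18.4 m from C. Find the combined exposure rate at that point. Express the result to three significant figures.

0.886 mrem/h

By superposition, sum each source's inverse-square contribution:
A: 4.61 × (1.23/5.60)² = 0.2224 mrem/h
B: 10.7 × (1.80/16.0)² = 0.1354 mrem/h
C: 51.1 × (1.87/18.4)² = 0.5278 mrem/h
Total = 0.2224 + 0.1354 + 0.5278 = 0.8856 mrem/h.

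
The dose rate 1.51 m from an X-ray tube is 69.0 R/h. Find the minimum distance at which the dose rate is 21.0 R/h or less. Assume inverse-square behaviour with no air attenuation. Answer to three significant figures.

2.74 m

Since intensity falls as 1/r², d₂ = d₁·√(I₁/I₂).
I₁/I₂ = 69.0/21.0 = 3.286, so d₂ = 1.51 × √3.286 = 2.737 m.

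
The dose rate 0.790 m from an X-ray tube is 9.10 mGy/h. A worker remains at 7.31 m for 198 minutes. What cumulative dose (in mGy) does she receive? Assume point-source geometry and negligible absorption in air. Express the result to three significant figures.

0.351 mGy

By the inverse-square law, rate at 7.31 m:
(0.790/7.31)² = 0.01168, so 9.10 × 0.01168 = 0.1063 mGy/h.
Dose = rate × time = 0.1063 mGy/h × 3.300 h = 0.3508 mGy.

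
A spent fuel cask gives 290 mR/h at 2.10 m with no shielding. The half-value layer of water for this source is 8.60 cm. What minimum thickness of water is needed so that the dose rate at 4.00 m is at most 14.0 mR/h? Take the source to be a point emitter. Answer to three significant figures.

21.6 cm

At 4.00 m, distance alone gives (2.10/4.00)² = 0.2756, so 290 × 0.2756 = 79.92 mR/h.
Further attenuation needed: 79.92/14.0 = 5.709.
n = log₂(5.709) = 2.513 half-value layers.
Thickness = 2.513 × 8.60 cm = 21.61 cm.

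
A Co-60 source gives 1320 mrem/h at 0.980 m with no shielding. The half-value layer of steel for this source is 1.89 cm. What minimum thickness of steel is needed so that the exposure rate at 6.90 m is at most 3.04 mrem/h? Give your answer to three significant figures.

At 6.90 m, distance alone gives (0.980/6.90)² = 0.02017, so 1320 × 0.02017 = 26.62 mrem/h.
Further attenuation needed: 26.62/3.04 = 8.757.
n = log₂(8.757) = 3.130 half-value layers.
Thickness = 3.130 × 1.89 cm = 5.916 cm.

5.92 cm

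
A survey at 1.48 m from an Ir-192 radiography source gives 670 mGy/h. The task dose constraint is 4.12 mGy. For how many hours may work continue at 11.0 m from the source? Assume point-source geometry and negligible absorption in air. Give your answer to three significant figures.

Using I₁d₁² = I₂d₂², rate at 11.0 m:
670 × (1.48/11.0)² = 670 × 0.01810 = 12.13 mGy/h.
Stay time = 4.12 mGy ÷ 12.13 mGy/h = 0.3397 h.

0.340 h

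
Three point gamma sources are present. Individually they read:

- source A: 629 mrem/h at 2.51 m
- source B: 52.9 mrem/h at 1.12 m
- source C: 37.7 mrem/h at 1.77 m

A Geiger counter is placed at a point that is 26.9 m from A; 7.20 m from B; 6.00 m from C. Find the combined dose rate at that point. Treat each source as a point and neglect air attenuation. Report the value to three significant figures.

10.0 mrem/h

By superposition, sum each source's inverse-square contribution:
A: 629 × (2.51/26.9)² = 5.476 mrem/h
B: 52.9 × (1.12/7.20)² = 1.280 mrem/h
C: 37.7 × (1.77/6.00)² = 3.281 mrem/h
Total = 5.476 + 1.280 + 3.281 = 10.04 mrem/h.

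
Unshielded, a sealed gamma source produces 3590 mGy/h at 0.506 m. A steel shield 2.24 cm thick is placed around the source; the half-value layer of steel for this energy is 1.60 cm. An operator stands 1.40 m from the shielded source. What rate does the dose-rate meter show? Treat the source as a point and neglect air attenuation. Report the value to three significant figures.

Distance alone: 3590 × (0.506/1.40)² = 3590 × 0.1306 = 468.9 mGy/h.
Shield: 2.24/1.60 = 1.400 half-value layers → attenuation 2^(−1.400) = 0.3789.
Combined: 468.9 × 0.3789 = 177.7 mGy/h.

178 mGy/h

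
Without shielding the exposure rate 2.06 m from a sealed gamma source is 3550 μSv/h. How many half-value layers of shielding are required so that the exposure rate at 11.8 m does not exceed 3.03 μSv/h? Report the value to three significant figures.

At 11.8 m, distance alone gives 3550 × (2.06/11.8)² = 3550 × 0.03048 = 108.2 μSv/h.
Further attenuation needed: 108.2/3.03 = 35.71.
n = log₂(35.71) = 5.158 half-value layers.

5.16 half-value layers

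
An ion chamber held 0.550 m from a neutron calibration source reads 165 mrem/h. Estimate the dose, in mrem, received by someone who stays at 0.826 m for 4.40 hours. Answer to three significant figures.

Applying the 1/r² law, rate at 0.826 m:
(0.550/0.826)² = 0.4434, so 165 × 0.4434 = 73.16 mrem/h.
Dose = rate × time = 73.16 mrem/h × 4.400 h = 321.9 mrem.

322 mrem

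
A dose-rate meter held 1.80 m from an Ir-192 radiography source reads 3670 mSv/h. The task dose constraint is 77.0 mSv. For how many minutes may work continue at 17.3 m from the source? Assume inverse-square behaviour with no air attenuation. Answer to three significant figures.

Intensity scales as (d₁/d₂)², so rate at 17.3 m:
(1.80/17.3)² = 0.01083, so 3670 × 0.01083 = 39.75 mSv/h.
Stay time = 77.0 mSv ÷ 39.75 mSv/h = 1.937 h = 116.2 min.

116 min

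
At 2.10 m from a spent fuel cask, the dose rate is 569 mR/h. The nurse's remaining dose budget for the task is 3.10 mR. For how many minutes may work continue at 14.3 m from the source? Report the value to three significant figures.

15.2 min

Applying the 1/r² law, rate at 14.3 m:
569 × (2.10/14.3)² = 569 × 0.02157 = 12.27 mR/h.
Stay time = 3.10 mR ÷ 12.27 mR/h = 0.2526 h = 15.16 min.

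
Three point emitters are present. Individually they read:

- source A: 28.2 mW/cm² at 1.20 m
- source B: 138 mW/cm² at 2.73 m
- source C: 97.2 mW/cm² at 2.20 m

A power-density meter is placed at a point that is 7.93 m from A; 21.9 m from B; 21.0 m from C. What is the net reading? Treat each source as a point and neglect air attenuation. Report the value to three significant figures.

3.86 mW/cm²

Each source contributes Iᵢ·(dᵢ/rᵢ)²; contributions add.
A: 28.2 × (1.20/7.93)² = 0.6458 mW/cm²
B: 138 × (2.73/21.9)² = 2.144 mW/cm²
C: 97.2 × (2.20/21.0)² = 1.067 mW/cm²
Total = 0.6458 + 2.144 + 1.067 = 3.857 mW/cm².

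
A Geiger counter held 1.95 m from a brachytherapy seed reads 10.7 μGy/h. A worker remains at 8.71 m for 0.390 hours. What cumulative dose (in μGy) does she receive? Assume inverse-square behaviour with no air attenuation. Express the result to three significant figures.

0.209 μGy

Applying the 1/r² law, rate at 8.71 m:
10.7 × (1.95/8.71)² = 10.7 × 0.05012 = 0.5363 μGy/h.
Dose = rate × time = 0.5363 μGy/h × 0.3900 h = 0.2092 μGy.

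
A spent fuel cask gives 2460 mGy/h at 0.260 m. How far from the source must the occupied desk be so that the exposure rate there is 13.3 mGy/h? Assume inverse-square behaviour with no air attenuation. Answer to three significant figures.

Intensity scales as (d₁/d₂)², so d₂ = d₁·√(I₁/I₂).
I₁/I₂ = 2460/13.3 = 185.0, so d₂ = 0.260 × √185.0 = 3.536 m.

3.54 m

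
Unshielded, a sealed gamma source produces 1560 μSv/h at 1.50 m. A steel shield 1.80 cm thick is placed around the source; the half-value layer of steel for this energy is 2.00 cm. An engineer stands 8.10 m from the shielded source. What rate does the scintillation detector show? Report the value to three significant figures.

28.7 μSv/h

Distance alone: 1560 × (1.50/8.10)² = 1560 × 0.03429 = 53.49 μSv/h.
Shield: 1.80/2.00 = 0.9000 half-value layers → attenuation 2^(−0.9000) = 0.5359.
Combined: 53.49 × 0.5359 = 28.67 μSv/h.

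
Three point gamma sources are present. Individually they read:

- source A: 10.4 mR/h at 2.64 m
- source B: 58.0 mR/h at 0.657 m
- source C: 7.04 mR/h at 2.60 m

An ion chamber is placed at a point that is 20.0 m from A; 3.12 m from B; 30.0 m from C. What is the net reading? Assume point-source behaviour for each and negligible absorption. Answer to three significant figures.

2.81 mR/h

Each source contributes Iᵢ·(dᵢ/rᵢ)²; contributions add.
A: 10.4 × (2.64/20.0)² = 0.1812 mR/h
B: 58.0 × (0.657/3.12)² = 2.572 mR/h
C: 7.04 × (2.60/30.0)² = 0.05288 mR/h
Total = 0.1812 + 2.572 + 0.05288 = 2.806 mR/h.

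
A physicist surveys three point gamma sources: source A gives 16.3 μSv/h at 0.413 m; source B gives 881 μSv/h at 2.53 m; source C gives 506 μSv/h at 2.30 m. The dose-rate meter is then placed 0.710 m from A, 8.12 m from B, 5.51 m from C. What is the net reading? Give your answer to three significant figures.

179 μSv/h

By superposition, sum each source's inverse-square contribution:
A: 16.3 × (0.413/0.710)² = 5.515 μSv/h
B: 881 × (2.53/8.12)² = 85.53 μSv/h
C: 506 × (2.30/5.51)² = 88.17 μSv/h
Total = 5.515 + 85.53 + 88.17 = 179.2 μSv/h.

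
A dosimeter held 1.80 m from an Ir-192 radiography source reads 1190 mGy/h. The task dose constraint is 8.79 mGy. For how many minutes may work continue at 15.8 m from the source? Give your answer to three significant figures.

Since intensity falls as 1/r², rate at 15.8 m:
1190 × (1.80/15.8)² = 1190 × 0.01298 = 15.45 mGy/h.
Stay time = 8.79 mGy ÷ 15.45 mGy/h = 0.5689 h = 34.13 min.

34.1 min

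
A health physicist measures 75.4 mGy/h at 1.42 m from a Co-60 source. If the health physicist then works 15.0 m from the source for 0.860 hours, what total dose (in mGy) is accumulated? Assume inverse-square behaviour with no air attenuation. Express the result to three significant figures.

0.581 mGy

Using I₁d₁² = I₂d₂², rate at 15.0 m:
75.4 × (1.42/15.0)² = 75.4 × 0.008962 = 0.6757 mGy/h.
Dose = rate × time = 0.6757 mGy/h × 0.8600 h = 0.5811 mGy.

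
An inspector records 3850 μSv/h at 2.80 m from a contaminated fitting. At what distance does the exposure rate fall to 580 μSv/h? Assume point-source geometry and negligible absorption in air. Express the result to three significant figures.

7.21 m

By the inverse-square law, d₂ = d₁·√(I₁/I₂).
I₁/I₂ = 3850/580 = 6.638, so d₂ = 2.80 × √6.638 = 7.214 m.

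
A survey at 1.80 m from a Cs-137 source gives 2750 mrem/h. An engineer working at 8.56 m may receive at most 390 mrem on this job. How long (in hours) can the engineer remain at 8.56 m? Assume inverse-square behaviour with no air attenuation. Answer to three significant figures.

Using I₁d₁² = I₂d₂², rate at 8.56 m:
2750 × (1.80/8.56)² = 2750 × 0.04422 = 121.6 mrem/h.
Stay time = 390 mrem ÷ 121.6 mrem/h = 3.207 h.

3.21 h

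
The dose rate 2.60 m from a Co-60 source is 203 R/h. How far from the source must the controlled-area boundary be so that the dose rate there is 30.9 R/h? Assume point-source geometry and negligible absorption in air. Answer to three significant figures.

6.66 m

Since intensity falls as 1/r², d₂ = d₁·√(I₁/I₂).
I₁/I₂ = 203/30.9 = 6.570, so d₂ = 2.60 × √6.570 = 6.664 m.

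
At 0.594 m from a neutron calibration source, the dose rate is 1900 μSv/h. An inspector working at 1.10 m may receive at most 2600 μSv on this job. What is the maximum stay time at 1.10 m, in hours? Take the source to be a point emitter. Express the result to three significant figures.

4.69 h

Intensity scales as (d₁/d₂)², so rate at 1.10 m:
1900 × (0.594/1.10)² = 1900 × 0.2916 = 554.0 μSv/h.
Stay time = 2600 μSv ÷ 554.0 μSv/h = 4.693 h.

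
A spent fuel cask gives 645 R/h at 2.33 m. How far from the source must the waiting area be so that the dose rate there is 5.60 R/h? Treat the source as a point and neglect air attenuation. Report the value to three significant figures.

25.0 m

Since intensity falls as 1/r², d₂ = d₁·√(I₁/I₂).
I₁/I₂ = 645/5.60 = 115.2, so d₂ = 2.33 × √115.2 = 25.01 m.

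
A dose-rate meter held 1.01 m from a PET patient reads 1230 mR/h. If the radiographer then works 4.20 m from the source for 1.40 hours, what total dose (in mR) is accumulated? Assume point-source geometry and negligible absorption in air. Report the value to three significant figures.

99.6 mR

Since intensity falls as 1/r², rate at 4.20 m:
(1.01/4.20)² = 0.05783, so 1230 × 0.05783 = 71.13 mR/h.
Dose = rate × time = 71.13 mR/h × 1.400 h = 99.58 mR.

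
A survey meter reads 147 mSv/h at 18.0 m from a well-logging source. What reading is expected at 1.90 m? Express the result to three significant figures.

Applying the 1/r² law, the rate at 1.90 m is
147 × (18.0/1.90)² = 147 × 89.75 = 13190 mSv/h.

13200 mSv/h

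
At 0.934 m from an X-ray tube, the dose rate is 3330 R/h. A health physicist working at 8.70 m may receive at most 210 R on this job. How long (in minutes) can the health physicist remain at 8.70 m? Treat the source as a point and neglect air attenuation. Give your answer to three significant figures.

Since intensity falls as 1/r², rate at 8.70 m:
3330 × (0.934/8.70)² = 3330 × 0.01153 = 38.39 R/h.
Stay time = 210 R ÷ 38.39 R/h = 5.470 h = 328.2 min.

328 min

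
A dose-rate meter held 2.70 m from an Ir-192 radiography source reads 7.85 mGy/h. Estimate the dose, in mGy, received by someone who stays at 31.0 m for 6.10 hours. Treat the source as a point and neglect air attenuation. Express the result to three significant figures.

Intensity scales as (d₁/d₂)², so rate at 31.0 m:
7.85 × (2.70/31.0)² = 7.85 × 0.007586 = 0.05955 mGy/h.
Dose = rate × time = 0.05955 mGy/h × 6.100 h = 0.3633 mGy.

0.363 mGy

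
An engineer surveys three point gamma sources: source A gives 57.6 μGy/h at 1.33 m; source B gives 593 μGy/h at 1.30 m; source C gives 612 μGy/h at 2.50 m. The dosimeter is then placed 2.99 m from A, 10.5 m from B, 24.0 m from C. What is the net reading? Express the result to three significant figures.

By superposition, sum each source's inverse-square contribution:
A: 57.6 × (1.33/2.99)² = 11.40 μGy/h
B: 593 × (1.30/10.5)² = 9.090 μGy/h
C: 612 × (2.50/24.0)² = 6.641 μGy/h
Total = 11.40 + 9.090 + 6.641 = 27.13 μGy/h.

27.1 μGy/h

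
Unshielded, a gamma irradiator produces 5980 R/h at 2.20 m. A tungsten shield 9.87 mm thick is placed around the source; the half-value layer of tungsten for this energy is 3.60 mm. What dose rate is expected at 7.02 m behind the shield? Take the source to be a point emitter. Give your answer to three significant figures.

87.8 R/h

Distance alone: 5980 × (2.20/7.02)² = 5980 × 0.09821 = 587.3 R/h.
Shield: 9.87/3.60 = 2.742 half-value layers → attenuation 2^(−2.742) = 0.1495.
Combined: 587.3 × 0.1495 = 87.80 R/h.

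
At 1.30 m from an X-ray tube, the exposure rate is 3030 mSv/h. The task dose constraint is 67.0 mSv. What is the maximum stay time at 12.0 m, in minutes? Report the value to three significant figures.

113 min

Using I₁d₁² = I₂d₂², rate at 12.0 m:
(1.30/12.0)² = 0.01174, so 3030 × 0.01174 = 35.57 mSv/h.
Stay time = 67.0 mSv ÷ 35.57 mSv/h = 1.884 h = 113.0 min.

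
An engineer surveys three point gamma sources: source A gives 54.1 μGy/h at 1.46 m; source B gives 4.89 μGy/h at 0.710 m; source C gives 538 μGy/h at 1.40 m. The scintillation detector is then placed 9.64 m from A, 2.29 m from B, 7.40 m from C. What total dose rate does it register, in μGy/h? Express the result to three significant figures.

Each source contributes Iᵢ·(dᵢ/rᵢ)²; contributions add.
A: 54.1 × (1.46/9.64)² = 1.241 μGy/h
B: 4.89 × (0.710/2.29)² = 0.4701 μGy/h
C: 538 × (1.40/7.40)² = 19.26 μGy/h
Total = 1.241 + 0.4701 + 19.26 = 20.97 μGy/h.

21.0 μGy/h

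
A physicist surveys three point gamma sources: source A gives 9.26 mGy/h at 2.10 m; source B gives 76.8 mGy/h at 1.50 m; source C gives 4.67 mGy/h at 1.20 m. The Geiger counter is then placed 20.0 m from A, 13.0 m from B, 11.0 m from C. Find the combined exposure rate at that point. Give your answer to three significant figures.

1.18 mGy/h

By superposition, sum each source's inverse-square contribution:
A: 9.26 × (2.10/20.0)² = 0.1021 mGy/h
B: 76.8 × (1.50/13.0)² = 1.022 mGy/h
C: 4.67 × (1.20/11.0)² = 0.05558 mGy/h
Total = 0.1021 + 1.022 + 0.05558 = 1.180 mGy/h.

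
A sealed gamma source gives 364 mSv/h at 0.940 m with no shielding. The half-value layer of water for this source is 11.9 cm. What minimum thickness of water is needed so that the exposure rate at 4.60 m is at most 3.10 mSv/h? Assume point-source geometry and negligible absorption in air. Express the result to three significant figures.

At 4.60 m, distance alone gives (0.940/4.60)² = 0.04176, so 364 × 0.04176 = 15.20 mSv/h.
Further attenuation needed: 15.20/3.10 = 4.903.
n = log₂(4.903) = 2.294 half-value layers.
Thickness = 2.294 × 11.9 cm = 27.30 cm.

27.3 cm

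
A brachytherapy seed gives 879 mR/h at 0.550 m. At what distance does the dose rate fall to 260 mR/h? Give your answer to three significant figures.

By the inverse-square law, d₂ = d₁·√(I₁/I₂).
I₁/I₂ = 879/260 = 3.381, so d₂ = 0.550 × √3.381 = 1.011 m.

1.01 m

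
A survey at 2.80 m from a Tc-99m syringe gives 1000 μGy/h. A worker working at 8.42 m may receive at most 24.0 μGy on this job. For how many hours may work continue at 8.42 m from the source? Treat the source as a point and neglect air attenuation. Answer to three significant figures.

Since intensity falls as 1/r², rate at 8.42 m:
(2.80/8.42)² = 0.1106, so 1000 × 0.1106 = 110.6 μGy/h.
Stay time = 24.0 μGy ÷ 110.6 μGy/h = 0.2170 h.

0.217 h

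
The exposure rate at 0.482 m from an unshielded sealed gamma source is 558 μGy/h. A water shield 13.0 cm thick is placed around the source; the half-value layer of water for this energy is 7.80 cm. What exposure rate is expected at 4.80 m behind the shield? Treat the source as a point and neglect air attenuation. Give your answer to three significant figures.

Distance alone: (0.482/4.80)² = 0.01008, so 558 × 0.01008 = 5.625 μGy/h.
Shield: 13.0/7.80 = 1.667 half-value layers → attenuation 2^(−1.667) = 0.3149.
Combined: 5.625 × 0.3149 = 1.771 μGy/h.

1.77 μGy/h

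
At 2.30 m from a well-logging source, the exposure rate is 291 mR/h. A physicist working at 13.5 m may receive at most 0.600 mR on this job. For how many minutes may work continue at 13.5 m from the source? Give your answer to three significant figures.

4.26 min

Intensity scales as (d₁/d₂)², so rate at 13.5 m:
291 × (2.30/13.5)² = 291 × 0.02903 = 8.448 mR/h.
Stay time = 0.600 mR ÷ 8.448 mR/h = 0.07102 h = 4.261 min.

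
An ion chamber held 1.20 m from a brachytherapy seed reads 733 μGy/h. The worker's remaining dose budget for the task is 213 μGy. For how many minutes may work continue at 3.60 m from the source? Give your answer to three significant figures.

157 min

Using I₁d₁² = I₂d₂², rate at 3.60 m:
(1.20/3.60)² = 0.1111, so 733 × 0.1111 = 81.44 μGy/h.
Stay time = 213 μGy ÷ 81.44 μGy/h = 2.615 h = 156.9 min.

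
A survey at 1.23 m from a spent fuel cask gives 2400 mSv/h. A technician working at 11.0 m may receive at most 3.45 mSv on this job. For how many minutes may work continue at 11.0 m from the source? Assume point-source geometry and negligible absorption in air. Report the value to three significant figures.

Intensity scales as (d₁/d₂)², so rate at 11.0 m:
2400 × (1.23/11.0)² = 2400 × 0.01250 = 30.00 mSv/h.
Stay time = 3.45 mSv ÷ 30.00 mSv/h = 0.1150 h = 6.900 min.

6.90 min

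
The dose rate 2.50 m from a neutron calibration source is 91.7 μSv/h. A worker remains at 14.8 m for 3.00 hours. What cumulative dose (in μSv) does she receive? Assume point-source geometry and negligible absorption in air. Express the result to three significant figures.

7.85 μSv

Using I₁d₁² = I₂d₂², rate at 14.8 m:
91.7 × (2.50/14.8)² = 91.7 × 0.02853 = 2.616 μSv/h.
Dose = rate × time = 2.616 μSv/h × 3.000 h = 7.848 μSv.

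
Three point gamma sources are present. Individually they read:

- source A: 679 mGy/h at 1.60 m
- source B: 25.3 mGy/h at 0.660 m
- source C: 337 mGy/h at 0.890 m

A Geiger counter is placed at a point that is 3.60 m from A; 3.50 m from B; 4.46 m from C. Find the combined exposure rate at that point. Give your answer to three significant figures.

148 mGy/h

Each source contributes Iᵢ·(dᵢ/rᵢ)²; contributions add.
A: 679 × (1.60/3.60)² = 134.1 mGy/h
B: 25.3 × (0.660/3.50)² = 0.8996 mGy/h
C: 337 × (0.890/4.46)² = 13.42 mGy/h
Total = 134.1 + 0.8996 + 13.42 = 148.4 mGy/h.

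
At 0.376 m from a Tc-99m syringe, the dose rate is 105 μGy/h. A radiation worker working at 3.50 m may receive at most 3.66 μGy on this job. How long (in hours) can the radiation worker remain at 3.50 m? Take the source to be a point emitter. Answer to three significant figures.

Intensity scales as (d₁/d₂)², so rate at 3.50 m:
(0.376/3.50)² = 0.01154, so 105 × 0.01154 = 1.212 μGy/h.
Stay time = 3.66 μGy ÷ 1.212 μGy/h = 3.020 h.

3.02 h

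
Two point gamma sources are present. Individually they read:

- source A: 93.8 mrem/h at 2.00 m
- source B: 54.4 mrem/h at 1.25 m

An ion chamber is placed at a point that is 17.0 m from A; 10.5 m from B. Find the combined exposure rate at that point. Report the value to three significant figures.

By superposition, sum each source's inverse-square contribution:
A: 93.8 × (2.00/17.0)² = 1.298 mrem/h
B: 54.4 × (1.25/10.5)² = 0.7710 mrem/h
Total = 1.298 + 0.7710 = 2.069 mrem/h.

2.07 mrem/h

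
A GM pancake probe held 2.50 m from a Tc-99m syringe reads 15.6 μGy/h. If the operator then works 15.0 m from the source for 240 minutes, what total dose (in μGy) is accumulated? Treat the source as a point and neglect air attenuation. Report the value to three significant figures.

By the inverse-square law, rate at 15.0 m:
(2.50/15.0)² = 0.02778, so 15.6 × 0.02778 = 0.4334 μGy/h.
Dose = rate × time = 0.4334 μGy/h × 4.000 h = 1.734 μGy.

1.73 μGy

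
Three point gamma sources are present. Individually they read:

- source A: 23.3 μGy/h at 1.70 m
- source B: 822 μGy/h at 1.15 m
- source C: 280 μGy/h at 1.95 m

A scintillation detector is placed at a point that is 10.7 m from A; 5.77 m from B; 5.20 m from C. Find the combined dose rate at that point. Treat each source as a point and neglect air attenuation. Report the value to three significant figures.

72.6 μGy/h

Each source contributes Iᵢ·(dᵢ/rᵢ)²; contributions add.
A: 23.3 × (1.70/10.7)² = 0.5881 μGy/h
B: 822 × (1.15/5.77)² = 32.65 μGy/h
C: 280 × (1.95/5.20)² = 39.38 μGy/h
Total = 0.5881 + 32.65 + 39.38 = 72.62 μGy/h.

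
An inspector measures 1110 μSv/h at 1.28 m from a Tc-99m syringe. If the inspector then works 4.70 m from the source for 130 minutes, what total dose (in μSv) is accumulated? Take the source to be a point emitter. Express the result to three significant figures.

Intensity scales as (d₁/d₂)², so rate at 4.70 m:
(1.28/4.70)² = 0.07417, so 1110 × 0.07417 = 82.33 μSv/h.
Dose = rate × time = 82.33 μSv/h × 2.167 h = 178.4 μSv.

178 μSv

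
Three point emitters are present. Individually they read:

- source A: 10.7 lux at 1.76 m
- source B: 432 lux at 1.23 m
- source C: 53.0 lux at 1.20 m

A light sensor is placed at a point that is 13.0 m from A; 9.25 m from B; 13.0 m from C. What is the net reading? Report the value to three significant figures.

Each source contributes Iᵢ·(dᵢ/rᵢ)²; contributions add.
A: 10.7 × (1.76/13.0)² = 0.1961 lux
B: 432 × (1.23/9.25)² = 7.639 lux
C: 53.0 × (1.20/13.0)² = 0.4516 lux
Total = 0.1961 + 7.639 + 0.4516 = 8.287 lux.

8.29 lux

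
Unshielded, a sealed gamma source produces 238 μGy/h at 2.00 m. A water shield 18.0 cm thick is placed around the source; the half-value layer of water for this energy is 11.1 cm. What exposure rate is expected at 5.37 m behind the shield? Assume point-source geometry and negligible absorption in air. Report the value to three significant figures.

Distance alone: 238 × (2.00/5.37)² = 238 × 0.1387 = 33.01 μGy/h.
Shield: 18.0/11.1 = 1.622 half-value layers → attenuation 2^(−1.622) = 0.3249.
Combined: 33.01 × 0.3249 = 10.72 μGy/h.

10.7 μGy/h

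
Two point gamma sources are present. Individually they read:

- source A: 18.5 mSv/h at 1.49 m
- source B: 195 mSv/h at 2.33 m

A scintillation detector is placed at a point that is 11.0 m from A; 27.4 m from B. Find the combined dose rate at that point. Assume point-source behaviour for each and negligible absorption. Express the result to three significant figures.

By superposition, sum each source's inverse-square contribution:
A: 18.5 × (1.49/11.0)² = 0.3394 mSv/h
B: 195 × (2.33/27.4)² = 1.410 mSv/h
Total = 0.3394 + 1.410 = 1.749 mSv/h.

1.75 mSv/h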